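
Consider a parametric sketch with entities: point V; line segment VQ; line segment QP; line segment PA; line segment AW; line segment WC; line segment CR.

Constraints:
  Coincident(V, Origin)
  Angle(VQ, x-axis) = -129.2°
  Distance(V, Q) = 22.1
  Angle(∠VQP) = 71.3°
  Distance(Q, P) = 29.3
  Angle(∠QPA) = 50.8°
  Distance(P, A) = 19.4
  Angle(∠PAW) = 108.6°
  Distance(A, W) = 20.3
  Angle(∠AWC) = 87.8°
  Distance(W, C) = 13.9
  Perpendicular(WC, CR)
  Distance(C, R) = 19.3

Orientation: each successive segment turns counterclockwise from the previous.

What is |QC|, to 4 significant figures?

5.996

V is at the origin; VQ runs at -129.2° with length 22.1, so Q = (-13.97, -17.13). ∠VQP = 71.3° gives QP at -20.50° from the x-axis; with |QP| = 29.3, P = (13.48, -27.39). ∠QPA = 50.8° gives PA at 108.7° from the x-axis; with |PA| = 19.4, A = (7.257, -9.011). ∠PAW = 108.6° gives AW at -179.9° from the x-axis; with |AW| = 20.3, W = (-13.04, -9.047). ∠AWC = 87.8° gives WC at -87.70° from the x-axis; with |WC| = 13.9, C = (-12.49, -22.94). Then |QC| = |C − Q| = 5.996.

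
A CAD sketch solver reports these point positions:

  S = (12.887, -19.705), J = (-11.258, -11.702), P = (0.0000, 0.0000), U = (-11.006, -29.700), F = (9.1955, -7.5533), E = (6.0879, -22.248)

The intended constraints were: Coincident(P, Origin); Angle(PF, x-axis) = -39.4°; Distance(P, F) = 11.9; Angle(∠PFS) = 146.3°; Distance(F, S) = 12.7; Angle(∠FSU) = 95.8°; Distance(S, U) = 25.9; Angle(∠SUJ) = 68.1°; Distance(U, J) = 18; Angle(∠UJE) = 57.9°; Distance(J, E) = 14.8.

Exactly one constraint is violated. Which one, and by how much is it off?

Distance(J, E) = 14.8 — off by 5.50.

P = (0.00, 0.00) ✓; PF at -39.40° ✓; |PF| = 11.90 ✓; ∠PFS = 146.3° ✓; |FS| = 12.70 ✓; ∠FSU = 95.80° ✓; |SU| = 25.90 ✓; ∠SUJ = 68.10° ✓; |UJ| = 18.00 ✓; ∠UJE = 57.90° ✓; |JE| = 20.30 ✗.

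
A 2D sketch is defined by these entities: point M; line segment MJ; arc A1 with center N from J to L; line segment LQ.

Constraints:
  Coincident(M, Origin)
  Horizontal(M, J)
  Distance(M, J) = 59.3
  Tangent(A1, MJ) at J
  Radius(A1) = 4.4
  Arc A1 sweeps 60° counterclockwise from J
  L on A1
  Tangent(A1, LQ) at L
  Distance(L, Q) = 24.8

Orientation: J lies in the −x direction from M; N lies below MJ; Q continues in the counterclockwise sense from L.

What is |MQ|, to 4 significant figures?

79.14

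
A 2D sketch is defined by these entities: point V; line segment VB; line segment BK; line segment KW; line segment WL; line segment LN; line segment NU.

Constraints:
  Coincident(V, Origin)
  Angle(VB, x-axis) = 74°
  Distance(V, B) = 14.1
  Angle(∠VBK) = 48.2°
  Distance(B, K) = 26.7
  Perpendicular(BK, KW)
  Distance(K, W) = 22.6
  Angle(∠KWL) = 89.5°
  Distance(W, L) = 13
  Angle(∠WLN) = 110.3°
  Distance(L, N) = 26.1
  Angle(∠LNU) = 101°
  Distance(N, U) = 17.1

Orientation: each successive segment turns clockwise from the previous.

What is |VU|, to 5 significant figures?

23.628

∠WLN = 110.3° gives LN at 52.000° from the x-axis; with |LN| = 26.1, N = (8.2280, 10.545). ∠LNU = 101.0° gives NU at -27.000° from the x-axis; with |NU| = 17.1, U = (23.464, 2.7818). Then |VU| = |U − V| = 23.628.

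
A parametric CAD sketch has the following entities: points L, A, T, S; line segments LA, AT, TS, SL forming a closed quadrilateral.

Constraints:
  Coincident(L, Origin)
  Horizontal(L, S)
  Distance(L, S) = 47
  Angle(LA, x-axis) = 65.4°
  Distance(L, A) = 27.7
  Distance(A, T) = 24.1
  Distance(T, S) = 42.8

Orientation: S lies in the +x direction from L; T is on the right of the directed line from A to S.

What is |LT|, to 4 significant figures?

4.796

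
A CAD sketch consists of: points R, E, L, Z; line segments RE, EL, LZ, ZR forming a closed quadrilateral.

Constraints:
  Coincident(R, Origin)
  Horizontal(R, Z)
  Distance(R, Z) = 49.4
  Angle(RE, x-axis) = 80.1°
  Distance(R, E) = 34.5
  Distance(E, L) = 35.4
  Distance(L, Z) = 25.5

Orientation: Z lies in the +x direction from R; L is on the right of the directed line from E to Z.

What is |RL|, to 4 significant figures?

24.43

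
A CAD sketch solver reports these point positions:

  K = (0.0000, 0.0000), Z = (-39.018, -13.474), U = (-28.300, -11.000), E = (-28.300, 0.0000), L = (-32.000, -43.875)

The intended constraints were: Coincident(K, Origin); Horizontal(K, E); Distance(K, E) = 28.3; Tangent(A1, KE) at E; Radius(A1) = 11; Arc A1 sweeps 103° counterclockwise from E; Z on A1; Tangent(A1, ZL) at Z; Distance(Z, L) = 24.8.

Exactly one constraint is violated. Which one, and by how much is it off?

Distance(Z, L) = 24.8 — off by 6.40.

K = (0.00, 0.00) ✓; K.y = 0.00, E.y = 0.00 ✓; |KE| = 28.30 ✓; ∠(UE, EK) = 90.00° ✓; |UE| = 11.00 ✓; bearing(U→Z) − bearing(U→E) = 103.0° ✓; |UZ| = 11.00 ✓; ∠(UZ, ZL) = 90.00° ✓; |ZL| = 31.20 ✗.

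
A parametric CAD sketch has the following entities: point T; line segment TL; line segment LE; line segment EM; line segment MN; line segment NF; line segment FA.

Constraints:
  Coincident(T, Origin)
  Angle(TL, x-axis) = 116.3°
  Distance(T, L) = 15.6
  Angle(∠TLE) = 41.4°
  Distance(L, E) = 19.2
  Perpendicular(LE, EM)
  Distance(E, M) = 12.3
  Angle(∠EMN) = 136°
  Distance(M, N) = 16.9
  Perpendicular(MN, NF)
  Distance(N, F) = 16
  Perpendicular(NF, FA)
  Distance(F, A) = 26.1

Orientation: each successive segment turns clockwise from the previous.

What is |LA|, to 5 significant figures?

15.093

MN ⟂ NF, so NF runs at 113.70°; with |NF| = 16.0, F = (-15.721, 3.1772). NF is perpendicular to FA, so FA runs at 23.700°; with |FA| = 26.1, A = (8.1777, 13.668). Then |LA| = |A − L| = 15.093.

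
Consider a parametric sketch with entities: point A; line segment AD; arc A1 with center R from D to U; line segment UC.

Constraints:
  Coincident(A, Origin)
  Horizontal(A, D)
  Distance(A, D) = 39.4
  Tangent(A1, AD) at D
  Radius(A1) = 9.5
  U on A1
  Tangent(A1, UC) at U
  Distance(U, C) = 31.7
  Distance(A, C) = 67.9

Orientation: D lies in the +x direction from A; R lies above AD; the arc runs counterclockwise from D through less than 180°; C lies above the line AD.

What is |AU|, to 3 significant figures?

49.1

Checks: A = (0.00, 0.00) ✓; |RU| = 9.500 ✓; ∠(RU, UC) = 90.00° ✓; |UC| = 31.70 ✓; |AC| = 67.90 ✓.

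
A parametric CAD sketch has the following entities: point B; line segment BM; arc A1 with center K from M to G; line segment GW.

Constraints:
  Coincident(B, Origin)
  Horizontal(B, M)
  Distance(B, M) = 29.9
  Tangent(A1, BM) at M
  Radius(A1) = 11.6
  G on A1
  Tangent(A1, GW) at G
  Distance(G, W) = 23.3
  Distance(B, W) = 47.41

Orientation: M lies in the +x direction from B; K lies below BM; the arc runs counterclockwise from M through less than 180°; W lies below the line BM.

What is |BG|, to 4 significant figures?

25.31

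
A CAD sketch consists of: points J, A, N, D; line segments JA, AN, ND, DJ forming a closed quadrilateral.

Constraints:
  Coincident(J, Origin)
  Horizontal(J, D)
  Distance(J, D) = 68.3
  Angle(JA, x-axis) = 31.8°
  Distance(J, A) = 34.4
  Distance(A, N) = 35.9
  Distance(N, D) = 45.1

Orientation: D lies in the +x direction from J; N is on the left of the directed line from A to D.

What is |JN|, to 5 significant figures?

69.897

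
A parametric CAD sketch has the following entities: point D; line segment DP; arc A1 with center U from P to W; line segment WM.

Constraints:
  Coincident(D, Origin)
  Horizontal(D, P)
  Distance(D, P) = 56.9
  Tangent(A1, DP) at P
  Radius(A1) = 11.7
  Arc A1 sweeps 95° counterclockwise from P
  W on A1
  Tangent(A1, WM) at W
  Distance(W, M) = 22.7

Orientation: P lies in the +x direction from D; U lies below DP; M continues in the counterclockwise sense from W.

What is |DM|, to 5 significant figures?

58.978

On A1, P sits at bearing 90° from U; a 95° counterclockwise sweep puts W at bearing 185°, so W = U + 11.7·(cos 185°, sin 185°) = (45.245, -12.720). The tangent condition forces UW to be normal to WM, so WM runs along (−sin 185°, cos 185°); with |WM| = 22.7, M = (47.223, -35.333). Then |DM| = |M − D| = 58.978.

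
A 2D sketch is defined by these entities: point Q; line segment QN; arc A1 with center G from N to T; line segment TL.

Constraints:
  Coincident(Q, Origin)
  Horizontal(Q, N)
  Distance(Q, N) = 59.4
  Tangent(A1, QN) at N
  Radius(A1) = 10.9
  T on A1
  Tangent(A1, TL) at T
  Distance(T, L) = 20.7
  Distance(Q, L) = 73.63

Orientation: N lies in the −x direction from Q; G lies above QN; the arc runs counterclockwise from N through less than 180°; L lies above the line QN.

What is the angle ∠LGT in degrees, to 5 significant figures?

62.230°

Checks: ∠(GN, NQ) = 90.00° ✓; |GT| = 10.90 ✓; ∠(GT, TL) = 90.00° ✓; |TL| = 20.70 ✓; |QL| = 73.63 ✓.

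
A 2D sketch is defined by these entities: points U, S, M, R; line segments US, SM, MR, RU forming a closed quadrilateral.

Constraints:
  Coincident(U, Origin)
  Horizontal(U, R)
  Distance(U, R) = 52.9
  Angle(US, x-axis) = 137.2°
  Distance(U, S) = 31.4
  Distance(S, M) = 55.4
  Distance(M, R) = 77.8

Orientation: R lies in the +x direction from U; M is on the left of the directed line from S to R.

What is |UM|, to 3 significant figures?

66.2

Checks: |SM| = 55.40 ✓; |MR| = 77.80 ✓.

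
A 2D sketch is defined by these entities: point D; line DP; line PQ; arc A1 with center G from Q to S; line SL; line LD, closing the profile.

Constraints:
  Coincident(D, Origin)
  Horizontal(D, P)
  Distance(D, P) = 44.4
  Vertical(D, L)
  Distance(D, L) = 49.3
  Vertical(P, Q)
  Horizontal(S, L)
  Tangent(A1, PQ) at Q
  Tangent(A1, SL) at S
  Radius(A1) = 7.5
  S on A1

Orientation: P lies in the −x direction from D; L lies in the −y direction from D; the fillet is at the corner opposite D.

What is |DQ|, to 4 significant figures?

60.98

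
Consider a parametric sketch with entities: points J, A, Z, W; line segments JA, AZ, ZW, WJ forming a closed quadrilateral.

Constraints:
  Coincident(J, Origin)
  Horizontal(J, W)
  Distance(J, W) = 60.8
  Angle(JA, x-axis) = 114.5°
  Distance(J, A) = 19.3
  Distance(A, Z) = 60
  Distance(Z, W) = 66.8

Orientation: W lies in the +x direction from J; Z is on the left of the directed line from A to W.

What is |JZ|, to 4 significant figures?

69.52

J is at the origin; JW is horizontal with |JW| = 60.8 and W in +x, so W = (60.8, 0). JA runs at 114.5° with |JA| = 19.3, so A = (-8.004, 17.56). Z is determined by |AZ| = 60.0 and |ZW| = 66.8 together: it lies at the intersection of circle(A, 60.0) and circle(W, 66.8). With |AW| = 71.01, the foot of the radical line on AW is 29.43 from A and the perpendicular offset is √(60.0² − 29.43²) = 52.28. Taking the left-of-AW solution: Z = (33.45, 60.94).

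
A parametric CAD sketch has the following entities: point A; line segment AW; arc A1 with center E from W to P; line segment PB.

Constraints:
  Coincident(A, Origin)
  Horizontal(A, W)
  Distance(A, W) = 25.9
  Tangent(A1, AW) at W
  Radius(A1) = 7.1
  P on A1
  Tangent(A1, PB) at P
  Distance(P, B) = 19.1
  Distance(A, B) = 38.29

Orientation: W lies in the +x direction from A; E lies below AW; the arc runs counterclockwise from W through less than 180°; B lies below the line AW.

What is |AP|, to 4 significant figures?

21.70

Checks: |EP| = 7.100 ✓; ∠(EP, PB) = 90.00° ✓; |PB| = 19.10 ✓; |AB| = 38.29 ✓.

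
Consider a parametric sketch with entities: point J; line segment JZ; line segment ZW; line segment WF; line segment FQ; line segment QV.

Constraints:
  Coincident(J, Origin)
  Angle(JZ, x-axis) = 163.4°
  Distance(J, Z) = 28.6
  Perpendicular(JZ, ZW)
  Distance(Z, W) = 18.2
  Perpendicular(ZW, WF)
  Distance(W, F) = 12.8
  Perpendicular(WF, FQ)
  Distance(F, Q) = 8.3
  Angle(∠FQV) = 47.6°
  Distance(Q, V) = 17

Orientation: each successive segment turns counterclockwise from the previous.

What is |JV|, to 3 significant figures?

35.5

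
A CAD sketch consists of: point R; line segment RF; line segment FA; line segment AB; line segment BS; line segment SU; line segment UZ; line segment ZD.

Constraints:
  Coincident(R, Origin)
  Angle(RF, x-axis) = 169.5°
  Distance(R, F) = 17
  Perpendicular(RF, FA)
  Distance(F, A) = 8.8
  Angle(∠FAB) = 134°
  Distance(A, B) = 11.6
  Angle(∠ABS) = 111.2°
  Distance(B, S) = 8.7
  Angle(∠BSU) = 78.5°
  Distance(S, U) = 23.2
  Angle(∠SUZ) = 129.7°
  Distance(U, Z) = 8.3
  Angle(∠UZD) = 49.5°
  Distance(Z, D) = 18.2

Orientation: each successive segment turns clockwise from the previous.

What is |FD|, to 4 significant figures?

9.995

R is at the origin; RF runs at 169.5° with length 17.0, so F = (-16.72, 3.098). RF ⟂ FA, so FA runs at 79.50°; with |FA| = 8.8, A = (-15.11, 11.75). ∠FAB = 134.0° gives AB at 33.50° from the x-axis; with |AB| = 11.6, B = (-5.439, 18.15). ∠ABS = 111.2° gives BS at -35.30° from the x-axis; with |BS| = 8.7, S = (1.662, 13.13). ∠BSU = 78.5° gives SU at -136.8° from the x-axis; with |SU| = 23.2, U = (-15.25, -2.756). ∠SUZ = 129.7° gives UZ at 172.9° from the x-axis; with |UZ| = 8.3, Z = (-23.49, -1.730). ∠UZD = 49.5° gives ZD at 42.40° from the x-axis; with |ZD| = 18.2, D = (-10.05, 10.54). Then |FD| = |D − F| = 9.995.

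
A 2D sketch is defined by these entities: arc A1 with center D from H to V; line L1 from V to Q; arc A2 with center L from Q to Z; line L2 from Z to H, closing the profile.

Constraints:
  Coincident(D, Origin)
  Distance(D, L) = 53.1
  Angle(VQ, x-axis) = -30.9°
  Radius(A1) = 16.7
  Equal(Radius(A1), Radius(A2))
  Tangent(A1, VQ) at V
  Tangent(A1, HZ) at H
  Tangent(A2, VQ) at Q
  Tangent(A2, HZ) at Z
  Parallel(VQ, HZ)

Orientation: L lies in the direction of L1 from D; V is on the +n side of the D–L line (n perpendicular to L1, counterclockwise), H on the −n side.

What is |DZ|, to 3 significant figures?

55.7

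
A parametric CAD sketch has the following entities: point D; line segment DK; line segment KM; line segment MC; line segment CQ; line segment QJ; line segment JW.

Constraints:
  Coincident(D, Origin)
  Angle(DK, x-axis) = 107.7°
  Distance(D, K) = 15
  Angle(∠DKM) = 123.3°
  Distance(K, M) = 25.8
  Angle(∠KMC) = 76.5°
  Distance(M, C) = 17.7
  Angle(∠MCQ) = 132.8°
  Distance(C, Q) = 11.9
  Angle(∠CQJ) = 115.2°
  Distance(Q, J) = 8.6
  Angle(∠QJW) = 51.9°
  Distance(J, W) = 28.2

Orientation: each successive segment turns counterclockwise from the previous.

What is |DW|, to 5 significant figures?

39.653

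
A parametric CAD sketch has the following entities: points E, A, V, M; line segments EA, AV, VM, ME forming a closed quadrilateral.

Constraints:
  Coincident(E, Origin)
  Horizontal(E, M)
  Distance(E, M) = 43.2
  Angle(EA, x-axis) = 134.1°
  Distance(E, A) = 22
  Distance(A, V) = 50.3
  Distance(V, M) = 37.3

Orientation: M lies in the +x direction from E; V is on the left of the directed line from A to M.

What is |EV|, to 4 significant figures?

47.00

Checks: |AV| = 50.30 ✓; |VM| = 37.30 ✓.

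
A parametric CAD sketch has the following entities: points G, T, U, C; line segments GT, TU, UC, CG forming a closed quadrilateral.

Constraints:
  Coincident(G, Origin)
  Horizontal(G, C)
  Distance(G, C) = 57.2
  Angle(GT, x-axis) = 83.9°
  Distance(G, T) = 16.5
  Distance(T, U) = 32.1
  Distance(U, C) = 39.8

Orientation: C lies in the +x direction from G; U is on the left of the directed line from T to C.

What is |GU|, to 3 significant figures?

43.0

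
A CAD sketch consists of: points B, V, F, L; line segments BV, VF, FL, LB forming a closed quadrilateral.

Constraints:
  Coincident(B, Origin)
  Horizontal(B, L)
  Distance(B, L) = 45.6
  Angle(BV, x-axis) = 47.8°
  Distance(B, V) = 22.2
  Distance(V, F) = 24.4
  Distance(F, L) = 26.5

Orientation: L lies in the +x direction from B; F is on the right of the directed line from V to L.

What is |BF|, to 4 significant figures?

21.46

B is at the origin; B and L share the same y with |BL| = 45.6 and L in +x, so L = (45.6, 0). BV runs at 47.8° with |BV| = 22.2, so V = (14.91, 16.45). F is determined by |VF| = 24.4 and |FL| = 26.5 together: it lies at the intersection of circle(V, 24.4) and circle(L, 26.5). With |VL| = 34.82, the foot of the radical line on VL is 15.87 from V and the perpendicular offset is √(24.4² − 15.87²) = 18.53. Taking the right-of-VL solution: F = (20.15, -7.385).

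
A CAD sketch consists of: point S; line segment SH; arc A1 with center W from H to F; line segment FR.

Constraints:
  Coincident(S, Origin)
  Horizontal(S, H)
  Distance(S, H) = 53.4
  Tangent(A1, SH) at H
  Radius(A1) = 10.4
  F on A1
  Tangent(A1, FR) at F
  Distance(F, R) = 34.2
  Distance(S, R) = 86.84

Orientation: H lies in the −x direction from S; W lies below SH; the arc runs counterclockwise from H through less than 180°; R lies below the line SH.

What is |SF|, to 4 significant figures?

62.60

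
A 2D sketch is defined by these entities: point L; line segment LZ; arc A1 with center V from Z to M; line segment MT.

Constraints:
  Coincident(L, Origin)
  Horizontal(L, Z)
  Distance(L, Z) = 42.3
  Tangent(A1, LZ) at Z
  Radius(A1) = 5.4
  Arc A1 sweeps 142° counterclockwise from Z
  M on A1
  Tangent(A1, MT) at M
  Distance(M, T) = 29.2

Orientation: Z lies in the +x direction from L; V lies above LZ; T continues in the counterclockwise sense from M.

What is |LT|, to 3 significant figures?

35.7

On A1, Z sits at bearing -90° from V; a 142° counterclockwise sweep puts M at bearing 52°, so M = V + 5.4·(cos 52°, sin 52°) = (45.6, 9.66). The tangent condition forces VM to be normal to MT, so MT runs along (−sin 52°, cos 52°); with |MT| = 29.2, T = (22.6, 27.6). Then |LT| = |T − L| = 35.7.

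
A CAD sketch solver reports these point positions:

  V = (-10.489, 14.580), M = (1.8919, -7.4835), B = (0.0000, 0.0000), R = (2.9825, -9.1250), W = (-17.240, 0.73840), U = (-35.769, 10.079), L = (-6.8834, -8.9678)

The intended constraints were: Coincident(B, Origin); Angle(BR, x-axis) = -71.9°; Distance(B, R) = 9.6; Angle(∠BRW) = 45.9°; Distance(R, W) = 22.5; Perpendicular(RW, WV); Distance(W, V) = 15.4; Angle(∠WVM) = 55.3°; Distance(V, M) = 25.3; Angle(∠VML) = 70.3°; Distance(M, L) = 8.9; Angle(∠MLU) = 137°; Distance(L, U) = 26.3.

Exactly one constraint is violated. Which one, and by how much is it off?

Distance(L, U) = 26.3 — off by 8.30.

B = (0.00, 0.00) ✓; BR at -71.90° ✓; |BR| = 9.600 ✓; ∠BRW = 45.90° ✓; |RW| = 22.50 ✓; ∠(RW, WV) = 90.00° ✓; |WV| = 15.40 ✓; ∠WVM = 55.30° ✓; |VM| = 25.30 ✓; ∠VML = 70.30° ✓; |ML| = 8.900 ✓; ∠MLU = 137.0° ✓; |LU| = 34.60 ✗.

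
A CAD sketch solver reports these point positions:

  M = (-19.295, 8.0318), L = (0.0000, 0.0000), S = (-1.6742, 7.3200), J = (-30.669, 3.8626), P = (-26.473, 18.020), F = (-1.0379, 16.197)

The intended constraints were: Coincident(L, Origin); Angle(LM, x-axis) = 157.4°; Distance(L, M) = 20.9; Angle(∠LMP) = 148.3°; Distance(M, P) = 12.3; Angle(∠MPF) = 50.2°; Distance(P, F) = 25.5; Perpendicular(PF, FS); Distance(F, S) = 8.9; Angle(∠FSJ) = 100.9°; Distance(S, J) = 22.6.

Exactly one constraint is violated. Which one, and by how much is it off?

Distance(S, J) = 22.6 — off by 6.60.

L = (0.00, 0.00) ✓; LM at 157.4° ✓; |LM| = 20.90 ✓; ∠LMP = 148.3° ✓; |MP| = 12.30 ✓; ∠MPF = 50.20° ✓; |PF| = 25.50 ✓; ∠(PF, FS) = 90.00° ✓; |FS| = 8.900 ✓; ∠FSJ = 100.9° ✓; |SJ| = 29.20 ✗.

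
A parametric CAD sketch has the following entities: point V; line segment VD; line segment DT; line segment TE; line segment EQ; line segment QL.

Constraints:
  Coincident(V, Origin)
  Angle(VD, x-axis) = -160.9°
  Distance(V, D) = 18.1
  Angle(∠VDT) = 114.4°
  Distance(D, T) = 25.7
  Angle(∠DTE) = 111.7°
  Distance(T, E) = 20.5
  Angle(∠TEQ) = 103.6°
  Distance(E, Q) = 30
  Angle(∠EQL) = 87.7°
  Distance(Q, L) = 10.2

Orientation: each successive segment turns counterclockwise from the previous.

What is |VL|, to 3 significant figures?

15.6

V is at the origin; VD runs at -160.9° with length 18.1, so D = (-17.1, -5.92). ∠VDT = 114.4° gives DT at -95.3° from the x-axis; with |DT| = 25.7, T = (-19.5, -31.5). ∠DTE = 111.7° gives TE at -27.0° from the x-axis; with |TE| = 20.5, E = (-1.21, -40.8). ∠TEQ = 103.6° gives EQ at 49.4° from the x-axis; with |EQ| = 30.0, Q = (18.3, -18.0). ∠EQL = 87.7° gives QL at 142° from the x-axis; with |QL| = 10.2, L = (10.3, -11.7). Then |VL| = |L − V| = 15.6.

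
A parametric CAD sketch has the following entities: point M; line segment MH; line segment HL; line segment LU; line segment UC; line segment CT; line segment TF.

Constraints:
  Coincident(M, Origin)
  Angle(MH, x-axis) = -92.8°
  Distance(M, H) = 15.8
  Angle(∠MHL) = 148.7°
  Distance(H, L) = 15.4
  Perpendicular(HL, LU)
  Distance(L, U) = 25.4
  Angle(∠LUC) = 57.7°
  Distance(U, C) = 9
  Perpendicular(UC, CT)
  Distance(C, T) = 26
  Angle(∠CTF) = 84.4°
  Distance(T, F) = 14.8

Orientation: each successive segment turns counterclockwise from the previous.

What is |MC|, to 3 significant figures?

24.6

The perpendicularity gives LU at right angles to HL, so LU runs at 28.5°; with |LU| = 25.4, U = (28.9, -17.2). ∠LUC = 57.7° gives UC at 151° from the x-axis; with |UC| = 9.0, C = (21.0, -12.8). Then |MC| = |C − M| = 24.6.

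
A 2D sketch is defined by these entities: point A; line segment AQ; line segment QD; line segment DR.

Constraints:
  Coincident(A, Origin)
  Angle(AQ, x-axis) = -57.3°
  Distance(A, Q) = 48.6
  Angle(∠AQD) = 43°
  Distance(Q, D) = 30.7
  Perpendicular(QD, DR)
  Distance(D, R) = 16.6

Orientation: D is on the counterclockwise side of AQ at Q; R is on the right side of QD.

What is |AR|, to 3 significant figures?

50.0

A is at the origin; AQ runs at -57.3° with length 48.6, so Q = 48.6·(cos -57.3°, sin -57.3°) = (26.3, -40.9). ∠AQD = 43.0°, so QD runs at -57.3° + (180° − 43.0°) = 79.7° from the x-axis; with |QD| = 30.7, D = Q + 30.7·(cos 79.7°, sin 79.7°) = (31.7, -10.7). QD is perpendicular to DR; with |DR| = 16.6 on the right of QD, R = D + 16.6·(0.984, -0.179) = (48.1, -13.7). Then |AR| = |R − A| = 50.0.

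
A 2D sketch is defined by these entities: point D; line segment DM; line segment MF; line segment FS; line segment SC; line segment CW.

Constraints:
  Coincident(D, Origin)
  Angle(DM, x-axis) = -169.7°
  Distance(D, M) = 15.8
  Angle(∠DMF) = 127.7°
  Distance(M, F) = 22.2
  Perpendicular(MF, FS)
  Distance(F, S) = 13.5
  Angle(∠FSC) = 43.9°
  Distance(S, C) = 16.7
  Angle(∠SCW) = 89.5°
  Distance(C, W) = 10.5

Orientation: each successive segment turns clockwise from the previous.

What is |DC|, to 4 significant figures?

23.09

D is at the origin; DM runs at -169.7° with length 15.8, so M = (-15.55, -2.825). ∠DMF = 127.7° gives MF at 138.0° from the x-axis; with |MF| = 22.2, F = (-32.04, 12.03). MF is perpendicular to FS, so FS runs at 48.00°; with |FS| = 13.5, S = (-23.01, 22.06). ∠FSC = 43.9° gives SC at -88.10° from the x-axis; with |SC| = 16.7, C = (-22.46, 5.371). Then |DC| = |C − D| = 23.09.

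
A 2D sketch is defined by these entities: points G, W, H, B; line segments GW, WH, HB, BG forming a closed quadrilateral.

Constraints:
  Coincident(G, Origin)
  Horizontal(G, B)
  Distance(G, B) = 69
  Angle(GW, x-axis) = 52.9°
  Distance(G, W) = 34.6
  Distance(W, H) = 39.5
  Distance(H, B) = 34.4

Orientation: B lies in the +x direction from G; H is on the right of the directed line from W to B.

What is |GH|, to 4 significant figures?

36.90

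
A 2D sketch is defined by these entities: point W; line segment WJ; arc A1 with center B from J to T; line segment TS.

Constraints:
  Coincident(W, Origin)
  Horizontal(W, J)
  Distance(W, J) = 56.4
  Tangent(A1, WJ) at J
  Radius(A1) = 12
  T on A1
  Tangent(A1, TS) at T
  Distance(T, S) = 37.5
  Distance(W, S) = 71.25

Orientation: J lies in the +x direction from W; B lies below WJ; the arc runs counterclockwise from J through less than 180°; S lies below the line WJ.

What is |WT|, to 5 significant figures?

46.593

Checks: ∠(BJ, JW) = 90.00° ✓; |BT| = 12.00 ✓; ∠(BT, TS) = 90.00° ✓; |TS| = 37.50 ✓; |WS| = 71.25 ✓.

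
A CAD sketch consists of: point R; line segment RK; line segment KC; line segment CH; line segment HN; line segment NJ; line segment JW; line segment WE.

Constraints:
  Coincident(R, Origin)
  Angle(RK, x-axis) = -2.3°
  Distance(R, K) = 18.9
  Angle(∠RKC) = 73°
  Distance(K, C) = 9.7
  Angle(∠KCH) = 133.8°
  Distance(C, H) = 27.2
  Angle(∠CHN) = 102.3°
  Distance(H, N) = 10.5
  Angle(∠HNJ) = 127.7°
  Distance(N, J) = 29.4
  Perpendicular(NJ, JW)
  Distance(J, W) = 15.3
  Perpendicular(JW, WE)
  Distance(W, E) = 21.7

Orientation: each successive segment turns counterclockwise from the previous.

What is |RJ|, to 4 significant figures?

17.26

R is at the origin; RK runs at -2.3° with length 18.9, so K = (18.88, -0.7585). ∠RKC = 73.0° gives KC at 104.7° from the x-axis; with |KC| = 9.7, C = (16.42, 8.624). ∠KCH = 133.8° gives CH at 150.9° from the x-axis; with |CH| = 27.2, H = (-7.343, 21.85). ∠CHN = 102.3° gives HN at -131.4° from the x-axis; with |HN| = 10.5, N = (-14.29, 13.98). ∠HNJ = 127.7° gives NJ at -79.10° from the x-axis; with |NJ| = 29.4, J = (-8.728, -14.89). Then |RJ| = |J − R| = 17.26.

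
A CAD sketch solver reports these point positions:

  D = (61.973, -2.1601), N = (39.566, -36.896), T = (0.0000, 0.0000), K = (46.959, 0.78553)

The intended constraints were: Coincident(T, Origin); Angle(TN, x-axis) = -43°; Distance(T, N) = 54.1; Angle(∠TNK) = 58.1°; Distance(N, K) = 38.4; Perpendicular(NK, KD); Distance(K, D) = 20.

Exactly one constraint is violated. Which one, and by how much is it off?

Distance(K, D) = 20 — off by 4.70.

T = (0.00, 0.00) ✓; TN at -43.00° ✓; |TN| = 54.10 ✓; ∠TNK = 58.10° ✓; |NK| = 38.40 ✓; ∠(NK, KD) = 90.00° ✓; |KD| = 15.30 ✗.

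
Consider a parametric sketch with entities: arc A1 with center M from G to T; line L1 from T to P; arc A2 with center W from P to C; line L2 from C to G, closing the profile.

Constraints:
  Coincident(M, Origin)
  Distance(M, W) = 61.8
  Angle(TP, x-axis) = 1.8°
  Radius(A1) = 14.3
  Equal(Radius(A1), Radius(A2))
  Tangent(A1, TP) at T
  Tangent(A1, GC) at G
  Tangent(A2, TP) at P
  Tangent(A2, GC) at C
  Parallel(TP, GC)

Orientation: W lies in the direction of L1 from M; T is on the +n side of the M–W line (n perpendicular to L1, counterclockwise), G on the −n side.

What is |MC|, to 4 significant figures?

63.43

The slot axis is L1's direction at 1.8°, so u = (cos 1.8°, sin 1.8°) = (0.9995, 0.03141) and n = (−sin 1.8°, cos 1.8°) = (-0.03141, 0.9995). M is at the origin and W lies 61.8 along u from M, so W = 61.8·u = (61.77, 1.941). Tangency of A1 to both parallel lines with radius 14.3 puts T and G at M ± 14.3·n: T = (-0.4492, 14.29), G = (0.4492, -14.29). Equal radii place P and C the same way about W: P = W + 14.3·n = (61.32, 16.23), C = W − 14.3·n = (62.22, -12.35). Then |MC| = |C − M| = 63.43.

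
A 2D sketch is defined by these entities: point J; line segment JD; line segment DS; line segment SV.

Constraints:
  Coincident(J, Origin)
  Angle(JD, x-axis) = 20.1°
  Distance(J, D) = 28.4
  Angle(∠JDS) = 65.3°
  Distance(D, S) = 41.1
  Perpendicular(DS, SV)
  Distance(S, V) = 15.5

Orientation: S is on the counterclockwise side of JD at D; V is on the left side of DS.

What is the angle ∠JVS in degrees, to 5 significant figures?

109.41°

J is at the origin; JD runs at 20.1° with length 28.4, so D = 28.4·(cos 20.1°, sin 20.1°) = (26.670, 9.7599). ∠JDS = 65.3°, so DS runs at 20.1° + (180° − 65.3°) = 134.80° from the x-axis; with |DS| = 41.1, S = D + 41.1·(cos 134.80°, sin 134.80°) = (-2.2902, 38.923). DS is perpendicular to SV; with |SV| = 15.5 on the left of DS, V = S + 15.5·(-0.70957, -0.70463) = (-13.289, 28.001). Then cos ∠JVS = VJ·VS / (|VJ||VS|), giving 109.41°.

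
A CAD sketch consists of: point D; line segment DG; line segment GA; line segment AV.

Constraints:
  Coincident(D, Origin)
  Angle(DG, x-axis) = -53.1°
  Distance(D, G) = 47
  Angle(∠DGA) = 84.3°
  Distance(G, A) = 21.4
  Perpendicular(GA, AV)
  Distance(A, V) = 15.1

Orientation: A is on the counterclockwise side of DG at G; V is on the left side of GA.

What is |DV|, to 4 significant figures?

35.82

D is at the origin; DG runs at -53.1° with length 47.0, so G = 47.0·(cos -53.1°, sin -53.1°) = (28.22, -37.59). ∠DGA = 84.3°, so GA runs at -53.1° + (180° − 84.3°) = 42.60° from the x-axis; with |GA| = 21.4, A = G + 21.4·(cos 42.60°, sin 42.60°) = (43.97, -23.10). The perpendicularity gives AV at right angles to GA; with |AV| = 15.1 on the left of GA, V = A + 15.1·(-0.6769, 0.7361) = (33.75, -11.98). Then |DV| = |V − D| = 35.82.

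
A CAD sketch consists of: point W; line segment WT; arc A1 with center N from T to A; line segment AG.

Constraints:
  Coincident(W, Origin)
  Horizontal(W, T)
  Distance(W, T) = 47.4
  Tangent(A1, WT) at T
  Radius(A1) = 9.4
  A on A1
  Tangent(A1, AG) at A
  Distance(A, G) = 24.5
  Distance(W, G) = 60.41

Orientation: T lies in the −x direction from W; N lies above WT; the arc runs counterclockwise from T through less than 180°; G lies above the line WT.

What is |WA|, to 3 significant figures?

41.0

Checks: ∠(NT, TW) = 90.00° ✓; |NT| = 9.400 ✓; |NA| = 9.400 ✓; ∠(NA, AG) = 90.00° ✓; |AG| = 24.50 ✓; |WG| = 60.41 ✓.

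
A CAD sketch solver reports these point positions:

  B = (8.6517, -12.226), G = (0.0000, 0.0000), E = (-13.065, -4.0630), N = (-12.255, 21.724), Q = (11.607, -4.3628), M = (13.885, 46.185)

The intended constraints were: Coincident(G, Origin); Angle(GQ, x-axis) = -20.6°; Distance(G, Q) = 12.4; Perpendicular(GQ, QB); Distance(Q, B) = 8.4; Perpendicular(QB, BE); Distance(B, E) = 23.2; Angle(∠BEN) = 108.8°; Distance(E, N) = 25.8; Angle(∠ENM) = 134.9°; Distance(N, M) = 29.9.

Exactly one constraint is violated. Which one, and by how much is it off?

Distance(N, M) = 29.9 — off by 5.90.

G = (0.00, 0.00) ✓; GQ at -20.60° ✓; |GQ| = 12.40 ✓; ∠(GQ, QB) = 90.00° ✓; |QB| = 8.400 ✓; ∠(QB, BE) = 90.00° ✓; |BE| = 23.20 ✓; ∠BEN = 108.8° ✓; |EN| = 25.80 ✓; ∠ENM = 134.9° ✓; |NM| = 35.80 ✗.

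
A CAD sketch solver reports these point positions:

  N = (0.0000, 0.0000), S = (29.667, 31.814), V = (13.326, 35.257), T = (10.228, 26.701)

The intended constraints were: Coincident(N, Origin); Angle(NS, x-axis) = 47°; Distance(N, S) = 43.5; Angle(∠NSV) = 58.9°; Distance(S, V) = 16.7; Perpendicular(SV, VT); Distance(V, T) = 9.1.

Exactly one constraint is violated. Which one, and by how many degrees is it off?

Perpendicular(SV, VT) — off by 8.01°.

N = (0.00, 0.00) ✓; NS at 47.00° ✓; |NS| = 43.50 ✓; ∠NSV = 58.90° ✓; |SV| = 16.70 ✓; ∠(SV, VT) = 81.99° ✗; |VT| = 9.100 ✓.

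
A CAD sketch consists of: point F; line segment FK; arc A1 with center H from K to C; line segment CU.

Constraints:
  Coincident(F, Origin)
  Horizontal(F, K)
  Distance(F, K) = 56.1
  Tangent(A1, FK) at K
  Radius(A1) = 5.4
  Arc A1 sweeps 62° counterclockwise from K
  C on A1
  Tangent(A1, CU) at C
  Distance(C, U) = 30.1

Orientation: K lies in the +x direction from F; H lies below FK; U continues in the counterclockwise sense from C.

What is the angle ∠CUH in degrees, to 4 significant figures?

10.17°

F is at the origin; F and K share the same y with |FK| = 56.1 and K on the +x side, so K = (56.10, 0.000). The tangent condition forces HK to be normal to FK, so H = K + (0, -5.4) = (56.10, -5.400). On A1, K sits at bearing 90° from H; a 62° counterclockwise sweep puts C at bearing 152°, so C = H + 5.4·(cos 152°, sin 152°) = (51.33, -2.865). The tangent condition forces HC to be normal to CU, so CU runs along (−sin 152°, cos 152°); with |CU| = 30.1, U = (37.20, -29.44). Then cos ∠CUH = UC·UH / (|UC||UH|), giving 10.17°.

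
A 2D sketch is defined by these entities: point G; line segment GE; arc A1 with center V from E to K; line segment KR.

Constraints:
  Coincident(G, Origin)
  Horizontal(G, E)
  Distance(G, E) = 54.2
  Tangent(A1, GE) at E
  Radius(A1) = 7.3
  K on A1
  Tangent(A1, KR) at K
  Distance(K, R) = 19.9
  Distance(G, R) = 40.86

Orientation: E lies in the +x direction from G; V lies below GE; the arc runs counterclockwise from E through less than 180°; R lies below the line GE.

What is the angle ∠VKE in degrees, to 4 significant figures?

63.66°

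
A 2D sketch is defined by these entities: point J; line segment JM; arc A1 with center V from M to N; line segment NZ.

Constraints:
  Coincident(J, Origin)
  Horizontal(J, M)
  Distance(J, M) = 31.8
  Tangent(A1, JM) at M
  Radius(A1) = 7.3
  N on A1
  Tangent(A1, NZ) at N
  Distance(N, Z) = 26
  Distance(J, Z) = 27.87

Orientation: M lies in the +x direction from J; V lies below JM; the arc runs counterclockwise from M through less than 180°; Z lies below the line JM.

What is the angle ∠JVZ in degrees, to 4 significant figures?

54.75°

Checks: |VN| = 7.300 ✓; ∠(VN, NZ) = 90.00° ✓; |NZ| = 26.00 ✓; |JZ| = 27.87 ✓.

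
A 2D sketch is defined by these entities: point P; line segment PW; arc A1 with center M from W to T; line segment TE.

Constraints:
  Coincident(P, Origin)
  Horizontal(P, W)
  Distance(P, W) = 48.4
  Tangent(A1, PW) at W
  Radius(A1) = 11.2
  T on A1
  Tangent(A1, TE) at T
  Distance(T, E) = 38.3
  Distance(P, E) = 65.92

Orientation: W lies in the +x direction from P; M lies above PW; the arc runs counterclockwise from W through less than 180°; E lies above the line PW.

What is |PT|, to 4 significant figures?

60.67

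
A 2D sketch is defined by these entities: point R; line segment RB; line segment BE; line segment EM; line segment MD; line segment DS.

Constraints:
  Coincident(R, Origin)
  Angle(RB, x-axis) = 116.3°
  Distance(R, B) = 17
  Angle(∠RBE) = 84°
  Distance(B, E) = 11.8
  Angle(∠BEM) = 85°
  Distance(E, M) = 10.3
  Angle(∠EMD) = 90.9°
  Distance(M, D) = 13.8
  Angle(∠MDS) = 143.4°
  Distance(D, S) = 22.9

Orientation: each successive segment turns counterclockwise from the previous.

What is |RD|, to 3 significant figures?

8.93

R is at the origin; RB runs at 116.3° with length 17.0, so B = (-7.53, 15.2). ∠RBE = 84.0° gives BE at -148° from the x-axis; with |BE| = 11.8, E = (-17.5, 8.93). ∠BEM = 85.0° gives EM at -52.7° from the x-axis; with |EM| = 10.3, M = (-11.3, 0.742). ∠EMD = 90.9° gives MD at 36.4° from the x-axis; with |MD| = 13.8, D = (-0.157, 8.93). Then |RD| = |D − R| = 8.93.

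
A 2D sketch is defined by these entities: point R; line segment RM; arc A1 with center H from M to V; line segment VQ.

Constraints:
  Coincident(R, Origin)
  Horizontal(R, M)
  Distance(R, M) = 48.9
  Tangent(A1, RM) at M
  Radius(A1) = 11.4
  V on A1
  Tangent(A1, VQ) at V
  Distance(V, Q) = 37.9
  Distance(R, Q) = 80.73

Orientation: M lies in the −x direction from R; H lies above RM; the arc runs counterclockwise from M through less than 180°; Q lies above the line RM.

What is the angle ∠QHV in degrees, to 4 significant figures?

73.26°

Checks: |HV| = 11.40 ✓; ∠(HV, VQ) = 90.00° ✓; |VQ| = 37.90 ✓; |RQ| = 80.73 ✓.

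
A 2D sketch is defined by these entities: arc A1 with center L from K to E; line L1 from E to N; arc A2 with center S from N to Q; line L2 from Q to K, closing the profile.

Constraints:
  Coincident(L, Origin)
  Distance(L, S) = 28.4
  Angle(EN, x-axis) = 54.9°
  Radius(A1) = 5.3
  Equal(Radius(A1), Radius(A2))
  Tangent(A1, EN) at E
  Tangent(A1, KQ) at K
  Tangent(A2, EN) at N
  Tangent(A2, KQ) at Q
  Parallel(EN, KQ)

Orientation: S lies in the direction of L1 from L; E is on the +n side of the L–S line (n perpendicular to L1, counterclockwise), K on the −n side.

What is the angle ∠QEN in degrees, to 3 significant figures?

20.5°

Tangency of A1 to both parallel lines with radius 5.3 puts E and K at L ± 5.3·n: E = (-4.34, 3.05), K = (4.34, -3.05). Equal radii place N and Q the same way about S: N = S + 5.3·n = (12.0, 26.3), Q = S − 5.3·n = (20.7, 20.2). Then cos ∠QEN = EQ·EN / (|EQ||EN|), giving 20.5°.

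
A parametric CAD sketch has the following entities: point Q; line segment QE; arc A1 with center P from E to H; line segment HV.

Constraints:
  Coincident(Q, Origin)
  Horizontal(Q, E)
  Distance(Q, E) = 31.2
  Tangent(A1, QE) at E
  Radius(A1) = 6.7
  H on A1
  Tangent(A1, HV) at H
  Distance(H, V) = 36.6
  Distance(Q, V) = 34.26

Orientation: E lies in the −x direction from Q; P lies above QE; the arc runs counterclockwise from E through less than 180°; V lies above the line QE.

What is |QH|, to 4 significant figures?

25.76

Checks: Q.y = 0.00, E.y = 0.00 ✓; |PH| = 6.700 ✓; ∠(PH, HV) = 90.00° ✓; |HV| = 36.60 ✓; |QV| = 34.26 ✓.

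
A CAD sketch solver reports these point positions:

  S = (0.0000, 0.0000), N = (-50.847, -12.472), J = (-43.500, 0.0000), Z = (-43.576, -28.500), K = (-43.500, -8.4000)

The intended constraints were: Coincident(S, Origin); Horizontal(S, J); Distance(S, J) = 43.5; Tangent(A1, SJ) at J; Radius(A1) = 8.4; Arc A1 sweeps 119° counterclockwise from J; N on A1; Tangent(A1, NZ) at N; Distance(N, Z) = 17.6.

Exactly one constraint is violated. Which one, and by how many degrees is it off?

Tangent(A1, NZ) at N — off by 4.60°.

S = (0.00, 0.00) ✓; S.y = 0.00, J.y = 0.00 ✓; |SJ| = 43.50 ✓; ∠(KJ, JS) = 90.00° ✓; |KJ| = 8.400 ✓; bearing(K→N) − bearing(K→J) = 119.0° ✓; |KN| = 8.400 ✓; ∠(KN, NZ) = 94.60° ✗; |NZ| = 17.60 ✓.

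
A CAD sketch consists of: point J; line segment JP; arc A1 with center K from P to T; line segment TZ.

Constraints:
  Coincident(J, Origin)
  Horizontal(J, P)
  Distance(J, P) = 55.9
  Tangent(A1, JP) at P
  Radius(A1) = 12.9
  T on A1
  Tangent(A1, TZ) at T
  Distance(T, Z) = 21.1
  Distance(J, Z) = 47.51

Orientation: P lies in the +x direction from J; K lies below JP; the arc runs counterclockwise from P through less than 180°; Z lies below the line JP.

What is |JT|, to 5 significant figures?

44.510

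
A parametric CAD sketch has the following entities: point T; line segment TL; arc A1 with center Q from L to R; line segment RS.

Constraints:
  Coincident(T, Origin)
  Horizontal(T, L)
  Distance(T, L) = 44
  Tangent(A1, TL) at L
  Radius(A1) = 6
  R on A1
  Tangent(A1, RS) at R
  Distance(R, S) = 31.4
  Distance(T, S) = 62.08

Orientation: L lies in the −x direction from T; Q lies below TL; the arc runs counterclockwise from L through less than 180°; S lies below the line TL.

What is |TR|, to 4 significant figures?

50.37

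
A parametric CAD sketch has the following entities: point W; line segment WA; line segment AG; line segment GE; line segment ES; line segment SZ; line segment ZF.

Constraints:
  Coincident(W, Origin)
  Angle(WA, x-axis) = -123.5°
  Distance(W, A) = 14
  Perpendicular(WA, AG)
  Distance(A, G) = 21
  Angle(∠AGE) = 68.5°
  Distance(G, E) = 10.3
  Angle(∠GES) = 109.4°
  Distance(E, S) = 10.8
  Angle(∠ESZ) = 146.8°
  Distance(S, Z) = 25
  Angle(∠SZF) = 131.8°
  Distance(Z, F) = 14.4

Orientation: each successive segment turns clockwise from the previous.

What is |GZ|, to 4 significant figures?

35.36

∠GES = 109.4° gives ES at -35.60° from the x-axis; with |ES| = 10.8, S = (-8.020, -0.4628). ∠ESZ = 146.8° gives SZ at -68.80° from the x-axis; with |SZ| = 25.0, Z = (1.021, -23.77). Then |GZ| = |Z − G| = 35.36.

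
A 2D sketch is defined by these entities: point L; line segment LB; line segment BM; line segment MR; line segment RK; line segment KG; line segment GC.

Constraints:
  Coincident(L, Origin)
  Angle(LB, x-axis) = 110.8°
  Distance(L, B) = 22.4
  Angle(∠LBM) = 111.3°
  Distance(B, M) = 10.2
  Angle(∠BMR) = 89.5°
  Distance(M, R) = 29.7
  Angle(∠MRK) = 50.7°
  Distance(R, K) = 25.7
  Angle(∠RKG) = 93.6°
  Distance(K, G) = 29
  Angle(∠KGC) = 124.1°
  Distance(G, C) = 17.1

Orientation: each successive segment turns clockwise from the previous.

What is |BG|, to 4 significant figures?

12.52

L is at the origin; LB runs at 110.8° with length 22.4, so B = (-7.954, 20.94). ∠LBM = 111.3° gives BM at 42.10° from the x-axis; with |BM| = 10.2, M = (-0.3862, 27.78). ∠BMR = 89.5° gives MR at -48.40° from the x-axis; with |MR| = 29.7, R = (19.33, 5.569). ∠MRK = 50.7° gives RK at -177.7° from the x-axis; with |RK| = 25.7, K = (-6.347, 4.537). ∠RKG = 93.6° gives KG at 95.90° from the x-axis; with |KG| = 29.0, G = (-9.328, 33.38). Then |BG| = |G − B| = 12.52.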